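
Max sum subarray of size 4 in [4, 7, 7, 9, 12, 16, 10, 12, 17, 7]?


[0:4]: 27
[1:5]: 35
[2:6]: 44
[3:7]: 47
[4:8]: 50
[5:9]: 55
[6:10]: 46

Max: 55 at [5:9]


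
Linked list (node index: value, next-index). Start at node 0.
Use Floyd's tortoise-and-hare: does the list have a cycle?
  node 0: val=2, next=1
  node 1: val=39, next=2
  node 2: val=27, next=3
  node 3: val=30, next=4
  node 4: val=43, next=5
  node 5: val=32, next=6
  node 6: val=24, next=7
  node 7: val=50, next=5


Floyd's tortoise (slow, +1) and hare (fast, +2):
  init: slow=0, fast=0
  step 1: slow=1, fast=2
  step 2: slow=2, fast=4
  step 3: slow=3, fast=6
  step 4: slow=4, fast=5
  step 5: slow=5, fast=7
  step 6: slow=6, fast=6
  slow == fast at node 6: cycle detected

Cycle: yes


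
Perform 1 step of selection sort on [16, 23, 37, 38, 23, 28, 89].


Initial: [16, 23, 37, 38, 23, 28, 89]
Step 1: min=16 at 0
  Swap: [16, 23, 37, 38, 23, 28, 89]

After 1 step: [16, 23, 37, 38, 23, 28, 89]


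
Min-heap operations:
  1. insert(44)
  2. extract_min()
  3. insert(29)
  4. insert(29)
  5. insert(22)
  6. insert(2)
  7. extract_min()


insert(44) -> [44]
extract_min()->44, []
insert(29) -> [29]
insert(29) -> [29, 29]
insert(22) -> [22, 29, 29]
insert(2) -> [2, 22, 29, 29]
extract_min()->2, [22, 29, 29]

Final heap: [22, 29, 29]


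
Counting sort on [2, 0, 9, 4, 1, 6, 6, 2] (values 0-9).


Input: [2, 0, 9, 4, 1, 6, 6, 2]
Counts: [1, 1, 2, 0, 1, 0, 2, 0, 0, 1]

Sorted: [0, 1, 2, 2, 4, 6, 6, 9]


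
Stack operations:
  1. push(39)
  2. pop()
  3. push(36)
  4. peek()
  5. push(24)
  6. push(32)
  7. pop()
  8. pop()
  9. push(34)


push(39) -> [39]
pop()->39, []
push(36) -> [36]
peek()->36
push(24) -> [36, 24]
push(32) -> [36, 24, 32]
pop()->32, [36, 24]
pop()->24, [36]
push(34) -> [36, 34]

Final stack: [36, 34]


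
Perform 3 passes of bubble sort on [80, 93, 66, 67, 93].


Initial: [80, 93, 66, 67, 93]
Pass 1: [80, 66, 67, 93, 93] (2 swaps)
Pass 2: [66, 67, 80, 93, 93] (2 swaps)
Pass 3: [66, 67, 80, 93, 93] (0 swaps)

After 3 passes: [66, 67, 80, 93, 93]


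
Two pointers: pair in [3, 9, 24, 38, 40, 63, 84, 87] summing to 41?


lo=0(3)+hi=7(87)=90
lo=0(3)+hi=6(84)=87
lo=0(3)+hi=5(63)=66
lo=0(3)+hi=4(40)=43
lo=0(3)+hi=3(38)=41

Yes: 3+38=41


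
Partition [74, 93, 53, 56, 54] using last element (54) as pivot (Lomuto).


Pivot: 54
  53 <= 54: swap -> [53, 93, 74, 56, 54]
Place pivot at 1: [53, 54, 74, 56, 93]

Partitioned: [53, 54, 74, 56, 93]


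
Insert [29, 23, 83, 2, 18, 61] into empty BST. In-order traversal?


Insert 29: root
Insert 23: L from 29
Insert 83: R from 29
Insert 2: L from 29 -> L from 23
Insert 18: L from 29 -> L from 23 -> R from 2
Insert 61: R from 29 -> L from 83

In-order: [2, 18, 23, 29, 61, 83]


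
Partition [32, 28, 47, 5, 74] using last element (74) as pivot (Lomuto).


Pivot: 74
  32 <= 74: advance i (no swap)
  28 <= 74: advance i (no swap)
  47 <= 74: advance i (no swap)
  5 <= 74: advance i (no swap)
Place pivot at 4: [32, 28, 47, 5, 74]

Partitioned: [32, 28, 47, 5, 74]


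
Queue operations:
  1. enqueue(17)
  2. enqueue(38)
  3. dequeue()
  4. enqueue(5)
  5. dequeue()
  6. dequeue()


enqueue(17) -> [17]
enqueue(38) -> [17, 38]
dequeue()->17, [38]
enqueue(5) -> [38, 5]
dequeue()->38, [5]
dequeue()->5, []

Final queue: []


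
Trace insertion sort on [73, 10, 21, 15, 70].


Initial: [73, 10, 21, 15, 70]
Insert 10: [10, 73, 21, 15, 70]
Insert 21: [10, 21, 73, 15, 70]
Insert 15: [10, 15, 21, 73, 70]
Insert 70: [10, 15, 21, 70, 73]

Sorted: [10, 15, 21, 70, 73]


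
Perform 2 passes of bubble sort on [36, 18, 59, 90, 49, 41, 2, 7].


Initial: [36, 18, 59, 90, 49, 41, 2, 7]
Pass 1: [18, 36, 59, 49, 41, 2, 7, 90] (5 swaps)
Pass 2: [18, 36, 49, 41, 2, 7, 59, 90] (4 swaps)

After 2 passes: [18, 36, 49, 41, 2, 7, 59, 90]


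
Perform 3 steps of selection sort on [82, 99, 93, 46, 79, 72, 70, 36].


Initial: [82, 99, 93, 46, 79, 72, 70, 36]
Step 1: min=36 at 7
  Swap: [36, 99, 93, 46, 79, 72, 70, 82]
Step 2: min=46 at 3
  Swap: [36, 46, 93, 99, 79, 72, 70, 82]
Step 3: min=70 at 6
  Swap: [36, 46, 70, 99, 79, 72, 93, 82]

After 3 steps: [36, 46, 70, 99, 79, 72, 93, 82]


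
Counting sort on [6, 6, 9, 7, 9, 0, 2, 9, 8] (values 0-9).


Input: [6, 6, 9, 7, 9, 0, 2, 9, 8]
Counts: [1, 0, 1, 0, 0, 0, 2, 1, 1, 3]

Sorted: [0, 2, 6, 6, 7, 8, 9, 9, 9]


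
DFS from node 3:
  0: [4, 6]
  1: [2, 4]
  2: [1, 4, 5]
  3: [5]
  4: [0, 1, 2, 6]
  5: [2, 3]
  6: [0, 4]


Visit 3, push [5]
Visit 5, push [2]
Visit 2, push [4, 1]
Visit 1, push [4]
Visit 4, push [6, 0]
Visit 0, push [6]
Visit 6, push []

DFS order: [3, 5, 2, 1, 4, 0, 6]


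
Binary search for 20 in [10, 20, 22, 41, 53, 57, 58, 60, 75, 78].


Step 1: lo=0, hi=9, mid=4, val=53
Step 2: lo=0, hi=3, mid=1, val=20

Found at index 1


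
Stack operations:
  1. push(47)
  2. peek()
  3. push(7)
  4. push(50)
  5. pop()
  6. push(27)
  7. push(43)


push(47) -> [47]
peek()->47
push(7) -> [47, 7]
push(50) -> [47, 7, 50]
pop()->50, [47, 7]
push(27) -> [47, 7, 27]
push(43) -> [47, 7, 27, 43]

Final stack: [47, 7, 27, 43]


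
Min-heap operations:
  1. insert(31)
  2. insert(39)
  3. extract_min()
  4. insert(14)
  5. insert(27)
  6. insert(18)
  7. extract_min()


insert(31) -> [31]
insert(39) -> [31, 39]
extract_min()->31, [39]
insert(14) -> [14, 39]
insert(27) -> [14, 39, 27]
insert(18) -> [14, 18, 27, 39]
extract_min()->14, [18, 39, 27]

Final heap: [18, 39, 27]


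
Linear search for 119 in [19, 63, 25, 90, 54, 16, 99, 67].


i=0: 19!=119
i=1: 63!=119
i=2: 25!=119
i=3: 90!=119
i=4: 54!=119
i=5: 16!=119
i=6: 99!=119
i=7: 67!=119

Not found, 8 comps


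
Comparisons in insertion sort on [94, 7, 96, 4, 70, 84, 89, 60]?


Algorithm: insertion sort
Input: [94, 7, 96, 4, 70, 84, 89, 60]
Sorted: [4, 7, 60, 70, 84, 89, 94, 96]

20


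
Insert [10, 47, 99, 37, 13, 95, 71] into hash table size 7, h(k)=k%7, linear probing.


Insert 10: h=3 -> slot 3
Insert 47: h=5 -> slot 5
Insert 99: h=1 -> slot 1
Insert 37: h=2 -> slot 2
Insert 13: h=6 -> slot 6
Insert 95: h=4 -> slot 4
Insert 71: h=1, 6 probes -> slot 0

Table: [71, 99, 37, 10, 95, 47, 13]


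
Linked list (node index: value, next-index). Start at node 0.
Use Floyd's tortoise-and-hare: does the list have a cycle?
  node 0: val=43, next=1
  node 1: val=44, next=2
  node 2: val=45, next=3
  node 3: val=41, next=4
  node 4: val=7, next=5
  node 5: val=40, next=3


Floyd's tortoise (slow, +1) and hare (fast, +2):
  init: slow=0, fast=0
  step 1: slow=1, fast=2
  step 2: slow=2, fast=4
  step 3: slow=3, fast=3
  slow == fast at node 3: cycle detected

Cycle: yes


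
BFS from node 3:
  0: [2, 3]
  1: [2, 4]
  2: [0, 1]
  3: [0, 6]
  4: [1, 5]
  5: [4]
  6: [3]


Visit 3, enqueue [0, 6]
Visit 0, enqueue [2]
Visit 6, enqueue []
Visit 2, enqueue [1]
Visit 1, enqueue [4]
Visit 4, enqueue [5]
Visit 5, enqueue []

BFS order: [3, 0, 6, 2, 1, 4, 5]


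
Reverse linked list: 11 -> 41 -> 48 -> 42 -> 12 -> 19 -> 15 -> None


Step 1: curr=11, set curr.next=prev(None) | reversed so far: 11
Step 2: curr=41, set curr.next=prev(11) | reversed so far: 41 -> 11
Step 3: curr=48, set curr.next=prev(41) | reversed so far: 48 -> 41 -> 11
Step 4: curr=42, set curr.next=prev(48) | reversed so far: 42 -> 48 -> 41 -> 11
Step 5: curr=12, set curr.next=prev(42) | reversed so far: 12 -> 42 -> 48 -> 41 -> 11
Step 6: curr=19, set curr.next=prev(12) | reversed so far: 19 -> 12 -> 42 -> 48 -> 41 -> 11
Step 7: curr=15, set curr.next=prev(19) | reversed so far: 15 -> 19 -> 12 -> 42 -> 48 -> 41 -> 11

15 -> 19 -> 12 -> 42 -> 48 -> 41 -> 11 -> None


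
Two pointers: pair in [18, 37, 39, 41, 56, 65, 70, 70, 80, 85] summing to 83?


lo=0(18)+hi=9(85)=103
lo=0(18)+hi=8(80)=98
lo=0(18)+hi=7(70)=88
lo=0(18)+hi=6(70)=88
lo=0(18)+hi=5(65)=83

Yes: 18+65=83


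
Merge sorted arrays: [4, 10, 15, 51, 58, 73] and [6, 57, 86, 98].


Take 4 from A
Take 6 from B
Take 10 from A
Take 15 from A
Take 51 from A
Take 57 from B
Take 58 from A
Take 73 from A

Merged: [4, 6, 10, 15, 51, 57, 58, 73, 86, 98]


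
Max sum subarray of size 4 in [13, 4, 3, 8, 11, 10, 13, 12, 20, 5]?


[0:4]: 28
[1:5]: 26
[2:6]: 32
[3:7]: 42
[4:8]: 46
[5:9]: 55
[6:10]: 50

Max: 55 at [5:9]


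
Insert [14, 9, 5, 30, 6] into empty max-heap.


Insert 14: [14]
Insert 9: [14, 9]
Insert 5: [14, 9, 5]
Insert 30: [30, 14, 5, 9]
Insert 6: [30, 14, 5, 9, 6]

Final heap: [30, 14, 5, 9, 6]


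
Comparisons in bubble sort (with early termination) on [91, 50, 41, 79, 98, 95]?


Algorithm: bubble sort (with early termination)
Input: [91, 50, 41, 79, 98, 95]
Sorted: [41, 50, 79, 91, 95, 98]

12


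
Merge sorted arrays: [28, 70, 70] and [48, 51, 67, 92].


Take 28 from A
Take 48 from B
Take 51 from B
Take 67 from B
Take 70 from A
Take 70 from A

Merged: [28, 48, 51, 67, 70, 70, 92]


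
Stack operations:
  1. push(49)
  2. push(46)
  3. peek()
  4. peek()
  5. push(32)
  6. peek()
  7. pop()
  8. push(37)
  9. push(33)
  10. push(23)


push(49) -> [49]
push(46) -> [49, 46]
peek()->46
peek()->46
push(32) -> [49, 46, 32]
peek()->32
pop()->32, [49, 46]
push(37) -> [49, 46, 37]
push(33) -> [49, 46, 37, 33]
push(23) -> [49, 46, 37, 33, 23]

Final stack: [49, 46, 37, 33, 23]


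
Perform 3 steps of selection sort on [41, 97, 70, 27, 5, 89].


Initial: [41, 97, 70, 27, 5, 89]
Step 1: min=5 at 4
  Swap: [5, 97, 70, 27, 41, 89]
Step 2: min=27 at 3
  Swap: [5, 27, 70, 97, 41, 89]
Step 3: min=41 at 4
  Swap: [5, 27, 41, 97, 70, 89]

After 3 steps: [5, 27, 41, 97, 70, 89]


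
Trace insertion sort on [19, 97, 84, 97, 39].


Initial: [19, 97, 84, 97, 39]
Insert 97: [19, 97, 84, 97, 39]
Insert 84: [19, 84, 97, 97, 39]
Insert 97: [19, 84, 97, 97, 39]
Insert 39: [19, 39, 84, 97, 97]

Sorted: [19, 39, 84, 97, 97]


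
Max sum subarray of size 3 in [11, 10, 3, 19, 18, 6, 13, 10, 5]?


[0:3]: 24
[1:4]: 32
[2:5]: 40
[3:6]: 43
[4:7]: 37
[5:8]: 29
[6:9]: 28

Max: 43 at [3:6]


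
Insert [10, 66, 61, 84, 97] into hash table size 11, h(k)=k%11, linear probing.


Insert 10: h=10 -> slot 10
Insert 66: h=0 -> slot 0
Insert 61: h=6 -> slot 6
Insert 84: h=7 -> slot 7
Insert 97: h=9 -> slot 9

Table: [66, None, None, None, None, None, 61, 84, None, 97, 10]


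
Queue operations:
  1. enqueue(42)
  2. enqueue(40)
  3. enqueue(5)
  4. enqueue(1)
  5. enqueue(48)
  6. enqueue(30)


enqueue(42) -> [42]
enqueue(40) -> [42, 40]
enqueue(5) -> [42, 40, 5]
enqueue(1) -> [42, 40, 5, 1]
enqueue(48) -> [42, 40, 5, 1, 48]
enqueue(30) -> [42, 40, 5, 1, 48, 30]

Final queue: [42, 40, 5, 1, 48, 30]


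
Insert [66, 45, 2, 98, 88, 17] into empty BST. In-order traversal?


Insert 66: root
Insert 45: L from 66
Insert 2: L from 66 -> L from 45
Insert 98: R from 66
Insert 88: R from 66 -> L from 98
Insert 17: L from 66 -> L from 45 -> R from 2

In-order: [2, 17, 45, 66, 88, 98]


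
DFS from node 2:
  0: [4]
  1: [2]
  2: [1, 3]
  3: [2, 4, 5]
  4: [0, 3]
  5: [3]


Visit 2, push [3, 1]
Visit 1, push []
Visit 3, push [5, 4]
Visit 4, push [0]
Visit 0, push []
Visit 5, push []

DFS order: [2, 1, 3, 4, 0, 5]


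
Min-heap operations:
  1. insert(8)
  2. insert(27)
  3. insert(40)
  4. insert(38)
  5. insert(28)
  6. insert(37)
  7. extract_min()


insert(8) -> [8]
insert(27) -> [8, 27]
insert(40) -> [8, 27, 40]
insert(38) -> [8, 27, 40, 38]
insert(28) -> [8, 27, 40, 38, 28]
insert(37) -> [8, 27, 37, 38, 28, 40]
extract_min()->8, [27, 28, 37, 38, 40]

Final heap: [27, 28, 37, 38, 40]


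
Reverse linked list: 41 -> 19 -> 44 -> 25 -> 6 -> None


Step 1: curr=41, set curr.next=prev(None) | reversed so far: 41
Step 2: curr=19, set curr.next=prev(41) | reversed so far: 19 -> 41
Step 3: curr=44, set curr.next=prev(19) | reversed so far: 44 -> 19 -> 41
Step 4: curr=25, set curr.next=prev(44) | reversed so far: 25 -> 44 -> 19 -> 41
Step 5: curr=6, set curr.next=prev(25) | reversed so far: 6 -> 25 -> 44 -> 19 -> 41

6 -> 25 -> 44 -> 19 -> 41 -> None


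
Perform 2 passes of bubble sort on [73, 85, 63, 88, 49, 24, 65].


Initial: [73, 85, 63, 88, 49, 24, 65]
Pass 1: [73, 63, 85, 49, 24, 65, 88] (4 swaps)
Pass 2: [63, 73, 49, 24, 65, 85, 88] (4 swaps)

After 2 passes: [63, 73, 49, 24, 65, 85, 88]


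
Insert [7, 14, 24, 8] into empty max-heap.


Insert 7: [7]
Insert 14: [14, 7]
Insert 24: [24, 7, 14]
Insert 8: [24, 8, 14, 7]

Final heap: [24, 8, 14, 7]


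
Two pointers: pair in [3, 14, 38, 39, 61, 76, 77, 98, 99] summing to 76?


lo=0(3)+hi=8(99)=102
lo=0(3)+hi=7(98)=101
lo=0(3)+hi=6(77)=80
lo=0(3)+hi=5(76)=79
lo=0(3)+hi=4(61)=64
lo=1(14)+hi=4(61)=75
lo=2(38)+hi=4(61)=99
lo=2(38)+hi=3(39)=77

No pair found


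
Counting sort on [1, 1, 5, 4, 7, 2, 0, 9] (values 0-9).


Input: [1, 1, 5, 4, 7, 2, 0, 9]
Counts: [1, 2, 1, 0, 1, 1, 0, 1, 0, 1]

Sorted: [0, 1, 1, 2, 4, 5, 7, 9]


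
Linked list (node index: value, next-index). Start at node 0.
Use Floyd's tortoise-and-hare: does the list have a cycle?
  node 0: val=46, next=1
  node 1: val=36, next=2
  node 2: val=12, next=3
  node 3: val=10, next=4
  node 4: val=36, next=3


Floyd's tortoise (slow, +1) and hare (fast, +2):
  init: slow=0, fast=0
  step 1: slow=1, fast=2
  step 2: slow=2, fast=4
  step 3: slow=3, fast=4
  step 4: slow=4, fast=4
  slow == fast at node 4: cycle detected

Cycle: yes


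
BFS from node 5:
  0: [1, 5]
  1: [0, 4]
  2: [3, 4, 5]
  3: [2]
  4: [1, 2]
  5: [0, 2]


Visit 5, enqueue [0, 2]
Visit 0, enqueue [1]
Visit 2, enqueue [3, 4]
Visit 1, enqueue []
Visit 3, enqueue []
Visit 4, enqueue []

BFS order: [5, 0, 2, 1, 3, 4]


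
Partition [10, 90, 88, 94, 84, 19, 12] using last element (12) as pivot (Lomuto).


Pivot: 12
  10 <= 12: advance i (no swap)
Place pivot at 1: [10, 12, 88, 94, 84, 19, 90]

Partitioned: [10, 12, 88, 94, 84, 19, 90]


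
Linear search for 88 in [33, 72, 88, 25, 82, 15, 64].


i=0: 33!=88
i=1: 72!=88
i=2: 88==88 found!

Found at 2, 3 comps


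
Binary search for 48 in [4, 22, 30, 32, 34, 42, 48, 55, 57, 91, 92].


Step 1: lo=0, hi=10, mid=5, val=42
Step 2: lo=6, hi=10, mid=8, val=57
Step 3: lo=6, hi=7, mid=6, val=48

Found at index 6


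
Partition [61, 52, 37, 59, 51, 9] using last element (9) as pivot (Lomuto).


Pivot: 9
Place pivot at 0: [9, 52, 37, 59, 51, 61]

Partitioned: [9, 52, 37, 59, 51, 61]


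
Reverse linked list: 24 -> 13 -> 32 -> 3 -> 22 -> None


Step 1: curr=24, set curr.next=prev(None) | reversed so far: 24
Step 2: curr=13, set curr.next=prev(24) | reversed so far: 13 -> 24
Step 3: curr=32, set curr.next=prev(13) | reversed so far: 32 -> 13 -> 24
Step 4: curr=3, set curr.next=prev(32) | reversed so far: 3 -> 32 -> 13 -> 24
Step 5: curr=22, set curr.next=prev(3) | reversed so far: 22 -> 3 -> 32 -> 13 -> 24

22 -> 3 -> 32 -> 13 -> 24 -> None


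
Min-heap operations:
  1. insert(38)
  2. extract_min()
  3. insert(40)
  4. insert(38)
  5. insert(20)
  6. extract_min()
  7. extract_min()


insert(38) -> [38]
extract_min()->38, []
insert(40) -> [40]
insert(38) -> [38, 40]
insert(20) -> [20, 40, 38]
extract_min()->20, [38, 40]
extract_min()->38, [40]

Final heap: [40]


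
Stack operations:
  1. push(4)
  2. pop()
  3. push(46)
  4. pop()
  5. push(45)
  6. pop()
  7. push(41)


push(4) -> [4]
pop()->4, []
push(46) -> [46]
pop()->46, []
push(45) -> [45]
pop()->45, []
push(41) -> [41]

Final stack: [41]


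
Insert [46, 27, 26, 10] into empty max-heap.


Insert 46: [46]
Insert 27: [46, 27]
Insert 26: [46, 27, 26]
Insert 10: [46, 27, 26, 10]

Final heap: [46, 27, 26, 10]


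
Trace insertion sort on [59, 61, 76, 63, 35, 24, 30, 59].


Initial: [59, 61, 76, 63, 35, 24, 30, 59]
Insert 61: [59, 61, 76, 63, 35, 24, 30, 59]
Insert 76: [59, 61, 76, 63, 35, 24, 30, 59]
Insert 63: [59, 61, 63, 76, 35, 24, 30, 59]
Insert 35: [35, 59, 61, 63, 76, 24, 30, 59]
Insert 24: [24, 35, 59, 61, 63, 76, 30, 59]
Insert 30: [24, 30, 35, 59, 61, 63, 76, 59]
Insert 59: [24, 30, 35, 59, 59, 61, 63, 76]

Sorted: [24, 30, 35, 59, 59, 61, 63, 76]


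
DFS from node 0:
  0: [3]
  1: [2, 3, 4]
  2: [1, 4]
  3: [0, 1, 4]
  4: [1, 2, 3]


Visit 0, push [3]
Visit 3, push [4, 1]
Visit 1, push [4, 2]
Visit 2, push [4]
Visit 4, push []

DFS order: [0, 3, 1, 2, 4]


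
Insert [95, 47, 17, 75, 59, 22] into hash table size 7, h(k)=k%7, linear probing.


Insert 95: h=4 -> slot 4
Insert 47: h=5 -> slot 5
Insert 17: h=3 -> slot 3
Insert 75: h=5, 1 probes -> slot 6
Insert 59: h=3, 4 probes -> slot 0
Insert 22: h=1 -> slot 1

Table: [59, 22, None, 17, 95, 47, 75]


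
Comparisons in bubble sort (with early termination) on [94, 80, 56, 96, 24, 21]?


Algorithm: bubble sort (with early termination)
Input: [94, 80, 56, 96, 24, 21]
Sorted: [21, 24, 56, 80, 94, 96]

15


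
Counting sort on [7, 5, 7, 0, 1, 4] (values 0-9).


Input: [7, 5, 7, 0, 1, 4]
Counts: [1, 1, 0, 0, 1, 1, 0, 2, 0, 0]

Sorted: [0, 1, 4, 5, 7, 7]


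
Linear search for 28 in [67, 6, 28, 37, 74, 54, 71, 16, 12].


i=0: 67!=28
i=1: 6!=28
i=2: 28==28 found!

Found at 2, 3 comps


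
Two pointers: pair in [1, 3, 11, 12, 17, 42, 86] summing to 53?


lo=0(1)+hi=6(86)=87
lo=0(1)+hi=5(42)=43
lo=1(3)+hi=5(42)=45
lo=2(11)+hi=5(42)=53

Yes: 11+42=53


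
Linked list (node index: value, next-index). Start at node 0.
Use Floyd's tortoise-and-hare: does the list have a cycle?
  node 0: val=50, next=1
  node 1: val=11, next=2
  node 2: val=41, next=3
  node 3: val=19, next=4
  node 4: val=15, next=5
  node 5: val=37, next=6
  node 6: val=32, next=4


Floyd's tortoise (slow, +1) and hare (fast, +2):
  init: slow=0, fast=0
  step 1: slow=1, fast=2
  step 2: slow=2, fast=4
  step 3: slow=3, fast=6
  step 4: slow=4, fast=5
  step 5: slow=5, fast=4
  step 6: slow=6, fast=6
  slow == fast at node 6: cycle detected

Cycle: yes


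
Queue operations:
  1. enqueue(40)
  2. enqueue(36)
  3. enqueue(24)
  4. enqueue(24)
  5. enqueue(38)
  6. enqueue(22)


enqueue(40) -> [40]
enqueue(36) -> [40, 36]
enqueue(24) -> [40, 36, 24]
enqueue(24) -> [40, 36, 24, 24]
enqueue(38) -> [40, 36, 24, 24, 38]
enqueue(22) -> [40, 36, 24, 24, 38, 22]

Final queue: [40, 36, 24, 24, 38, 22]


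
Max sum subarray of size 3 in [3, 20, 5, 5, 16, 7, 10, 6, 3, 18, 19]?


[0:3]: 28
[1:4]: 30
[2:5]: 26
[3:6]: 28
[4:7]: 33
[5:8]: 23
[6:9]: 19
[7:10]: 27
[8:11]: 40

Max: 40 at [8:11]


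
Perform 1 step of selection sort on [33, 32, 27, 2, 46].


Initial: [33, 32, 27, 2, 46]
Step 1: min=2 at 3
  Swap: [2, 32, 27, 33, 46]

After 1 step: [2, 32, 27, 33, 46]


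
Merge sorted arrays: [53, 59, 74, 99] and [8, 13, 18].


Take 8 from B
Take 13 from B
Take 18 from B

Merged: [8, 13, 18, 53, 59, 74, 99]


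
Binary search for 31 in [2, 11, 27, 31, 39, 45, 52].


Step 1: lo=0, hi=6, mid=3, val=31

Found at index 3


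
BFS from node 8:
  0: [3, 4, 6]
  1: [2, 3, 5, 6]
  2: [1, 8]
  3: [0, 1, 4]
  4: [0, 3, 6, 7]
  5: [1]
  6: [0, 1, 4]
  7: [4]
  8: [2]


Visit 8, enqueue [2]
Visit 2, enqueue [1]
Visit 1, enqueue [3, 5, 6]
Visit 3, enqueue [0, 4]
Visit 5, enqueue []
Visit 6, enqueue []
Visit 0, enqueue []
Visit 4, enqueue [7]
Visit 7, enqueue []

BFS order: [8, 2, 1, 3, 5, 6, 0, 4, 7]


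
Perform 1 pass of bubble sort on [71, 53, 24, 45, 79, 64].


Initial: [71, 53, 24, 45, 79, 64]
Pass 1: [53, 24, 45, 71, 64, 79] (4 swaps)

After 1 pass: [53, 24, 45, 71, 64, 79]


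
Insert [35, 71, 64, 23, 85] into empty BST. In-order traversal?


Insert 35: root
Insert 71: R from 35
Insert 64: R from 35 -> L from 71
Insert 23: L from 35
Insert 85: R from 35 -> R from 71

In-order: [23, 35, 64, 71, 85]


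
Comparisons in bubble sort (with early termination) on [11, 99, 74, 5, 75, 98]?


Algorithm: bubble sort (with early termination)
Input: [11, 99, 74, 5, 75, 98]
Sorted: [5, 11, 74, 75, 98, 99]

14


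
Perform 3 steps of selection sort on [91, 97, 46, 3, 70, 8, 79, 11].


Initial: [91, 97, 46, 3, 70, 8, 79, 11]
Step 1: min=3 at 3
  Swap: [3, 97, 46, 91, 70, 8, 79, 11]
Step 2: min=8 at 5
  Swap: [3, 8, 46, 91, 70, 97, 79, 11]
Step 3: min=11 at 7
  Swap: [3, 8, 11, 91, 70, 97, 79, 46]

After 3 steps: [3, 8, 11, 91, 70, 97, 79, 46]


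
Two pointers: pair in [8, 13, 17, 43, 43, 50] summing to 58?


lo=0(8)+hi=5(50)=58

Yes: 8+50=58


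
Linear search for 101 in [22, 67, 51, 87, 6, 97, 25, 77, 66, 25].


i=0: 22!=101
i=1: 67!=101
i=2: 51!=101
i=3: 87!=101
i=4: 6!=101
i=5: 97!=101
i=6: 25!=101
i=7: 77!=101
i=8: 66!=101
i=9: 25!=101

Not found, 10 comps


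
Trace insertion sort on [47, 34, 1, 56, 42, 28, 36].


Initial: [47, 34, 1, 56, 42, 28, 36]
Insert 34: [34, 47, 1, 56, 42, 28, 36]
Insert 1: [1, 34, 47, 56, 42, 28, 36]
Insert 56: [1, 34, 47, 56, 42, 28, 36]
Insert 42: [1, 34, 42, 47, 56, 28, 36]
Insert 28: [1, 28, 34, 42, 47, 56, 36]
Insert 36: [1, 28, 34, 36, 42, 47, 56]

Sorted: [1, 28, 34, 36, 42, 47, 56]


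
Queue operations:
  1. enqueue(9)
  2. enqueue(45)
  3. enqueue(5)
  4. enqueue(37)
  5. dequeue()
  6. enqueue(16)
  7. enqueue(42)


enqueue(9) -> [9]
enqueue(45) -> [9, 45]
enqueue(5) -> [9, 45, 5]
enqueue(37) -> [9, 45, 5, 37]
dequeue()->9, [45, 5, 37]
enqueue(16) -> [45, 5, 37, 16]
enqueue(42) -> [45, 5, 37, 16, 42]

Final queue: [45, 5, 37, 16, 42]


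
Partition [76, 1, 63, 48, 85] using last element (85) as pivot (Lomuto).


Pivot: 85
  76 <= 85: advance i (no swap)
  1 <= 85: advance i (no swap)
  63 <= 85: advance i (no swap)
  48 <= 85: advance i (no swap)
Place pivot at 4: [76, 1, 63, 48, 85]

Partitioned: [76, 1, 63, 48, 85]


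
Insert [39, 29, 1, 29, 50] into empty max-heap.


Insert 39: [39]
Insert 29: [39, 29]
Insert 1: [39, 29, 1]
Insert 29: [39, 29, 1, 29]
Insert 50: [50, 39, 1, 29, 29]

Final heap: [50, 39, 1, 29, 29]


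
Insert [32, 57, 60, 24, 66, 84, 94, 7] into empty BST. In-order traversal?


Insert 32: root
Insert 57: R from 32
Insert 60: R from 32 -> R from 57
Insert 24: L from 32
Insert 66: R from 32 -> R from 57 -> R from 60
Insert 84: R from 32 -> R from 57 -> R from 60 -> R from 66
Insert 94: R from 32 -> R from 57 -> R from 60 -> R from 66 -> R from 84
Insert 7: L from 32 -> L from 24

In-order: [7, 24, 32, 57, 60, 66, 84, 94]


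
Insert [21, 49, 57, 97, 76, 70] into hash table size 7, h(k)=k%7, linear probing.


Insert 21: h=0 -> slot 0
Insert 49: h=0, 1 probes -> slot 1
Insert 57: h=1, 1 probes -> slot 2
Insert 97: h=6 -> slot 6
Insert 76: h=6, 4 probes -> slot 3
Insert 70: h=0, 4 probes -> slot 4

Table: [21, 49, 57, 76, 70, None, 97]


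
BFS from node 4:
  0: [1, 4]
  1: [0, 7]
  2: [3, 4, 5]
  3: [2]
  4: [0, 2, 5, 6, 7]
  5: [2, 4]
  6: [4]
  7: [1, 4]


Visit 4, enqueue [0, 2, 5, 6, 7]
Visit 0, enqueue [1]
Visit 2, enqueue [3]
Visit 5, enqueue []
Visit 6, enqueue []
Visit 7, enqueue []
Visit 1, enqueue []
Visit 3, enqueue []

BFS order: [4, 0, 2, 5, 6, 7, 1, 3]


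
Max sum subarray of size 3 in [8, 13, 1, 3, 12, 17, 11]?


[0:3]: 22
[1:4]: 17
[2:5]: 16
[3:6]: 32
[4:7]: 40

Max: 40 at [4:7]


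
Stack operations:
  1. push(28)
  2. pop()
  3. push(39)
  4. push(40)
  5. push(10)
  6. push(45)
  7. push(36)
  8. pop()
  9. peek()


push(28) -> [28]
pop()->28, []
push(39) -> [39]
push(40) -> [39, 40]
push(10) -> [39, 40, 10]
push(45) -> [39, 40, 10, 45]
push(36) -> [39, 40, 10, 45, 36]
pop()->36, [39, 40, 10, 45]
peek()->45

Final stack: [39, 40, 10, 45]


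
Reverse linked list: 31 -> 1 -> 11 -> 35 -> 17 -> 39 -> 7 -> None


Step 1: curr=31, set curr.next=prev(None) | reversed so far: 31
Step 2: curr=1, set curr.next=prev(31) | reversed so far: 1 -> 31
Step 3: curr=11, set curr.next=prev(1) | reversed so far: 11 -> 1 -> 31
Step 4: curr=35, set curr.next=prev(11) | reversed so far: 35 -> 11 -> 1 -> 31
Step 5: curr=17, set curr.next=prev(35) | reversed so far: 17 -> 35 -> 11 -> 1 -> 31
Step 6: curr=39, set curr.next=prev(17) | reversed so far: 39 -> 17 -> 35 -> 11 -> 1 -> 31
Step 7: curr=7, set curr.next=prev(39) | reversed so far: 7 -> 39 -> 17 -> 35 -> 11 -> 1 -> 31

7 -> 39 -> 17 -> 35 -> 11 -> 1 -> 31 -> None


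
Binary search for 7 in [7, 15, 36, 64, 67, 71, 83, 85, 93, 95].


Step 1: lo=0, hi=9, mid=4, val=67
Step 2: lo=0, hi=3, mid=1, val=15
Step 3: lo=0, hi=0, mid=0, val=7

Found at index 0


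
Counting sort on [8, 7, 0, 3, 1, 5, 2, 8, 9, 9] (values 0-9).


Input: [8, 7, 0, 3, 1, 5, 2, 8, 9, 9]
Counts: [1, 1, 1, 1, 0, 1, 0, 1, 2, 2]

Sorted: [0, 1, 2, 3, 5, 7, 8, 8, 9, 9]


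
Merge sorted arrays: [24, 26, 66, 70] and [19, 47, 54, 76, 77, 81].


Take 19 from B
Take 24 from A
Take 26 from A
Take 47 from B
Take 54 from B
Take 66 from A
Take 70 from A

Merged: [19, 24, 26, 47, 54, 66, 70, 76, 77, 81]


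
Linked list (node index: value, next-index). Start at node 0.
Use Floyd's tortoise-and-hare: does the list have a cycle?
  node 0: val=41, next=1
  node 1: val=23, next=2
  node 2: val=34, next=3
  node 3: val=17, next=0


Floyd's tortoise (slow, +1) and hare (fast, +2):
  init: slow=0, fast=0
  step 1: slow=1, fast=2
  step 2: slow=2, fast=0
  step 3: slow=3, fast=2
  step 4: slow=0, fast=0
  slow == fast at node 0: cycle detected

Cycle: yes


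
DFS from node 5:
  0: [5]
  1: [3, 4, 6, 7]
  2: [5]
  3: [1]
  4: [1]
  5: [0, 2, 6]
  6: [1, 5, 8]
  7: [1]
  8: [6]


Visit 5, push [6, 2, 0]
Visit 0, push []
Visit 2, push []
Visit 6, push [8, 1]
Visit 1, push [7, 4, 3]
Visit 3, push []
Visit 4, push []
Visit 7, push []
Visit 8, push []

DFS order: [5, 0, 2, 6, 1, 3, 4, 7, 8]


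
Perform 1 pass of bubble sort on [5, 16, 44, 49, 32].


Initial: [5, 16, 44, 49, 32]
Pass 1: [5, 16, 44, 32, 49] (1 swaps)

After 1 pass: [5, 16, 44, 32, 49]


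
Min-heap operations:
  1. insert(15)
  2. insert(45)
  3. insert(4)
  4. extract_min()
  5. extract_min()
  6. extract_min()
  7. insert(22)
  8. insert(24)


insert(15) -> [15]
insert(45) -> [15, 45]
insert(4) -> [4, 45, 15]
extract_min()->4, [15, 45]
extract_min()->15, [45]
extract_min()->45, []
insert(22) -> [22]
insert(24) -> [22, 24]

Final heap: [22, 24]


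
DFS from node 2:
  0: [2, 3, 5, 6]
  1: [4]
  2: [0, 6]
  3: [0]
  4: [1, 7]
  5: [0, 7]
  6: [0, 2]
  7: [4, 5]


Visit 2, push [6, 0]
Visit 0, push [6, 5, 3]
Visit 3, push []
Visit 5, push [7]
Visit 7, push [4]
Visit 4, push [1]
Visit 1, push []
Visit 6, push []

DFS order: [2, 0, 3, 5, 7, 4, 1, 6]


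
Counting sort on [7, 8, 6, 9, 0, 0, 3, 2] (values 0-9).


Input: [7, 8, 6, 9, 0, 0, 3, 2]
Counts: [2, 0, 1, 1, 0, 0, 1, 1, 1, 1]

Sorted: [0, 0, 2, 3, 6, 7, 8, 9]


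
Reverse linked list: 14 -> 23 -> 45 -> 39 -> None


Step 1: curr=14, set curr.next=prev(None) | reversed so far: 14
Step 2: curr=23, set curr.next=prev(14) | reversed so far: 23 -> 14
Step 3: curr=45, set curr.next=prev(23) | reversed so far: 45 -> 23 -> 14
Step 4: curr=39, set curr.next=prev(45) | reversed so far: 39 -> 45 -> 23 -> 14

39 -> 45 -> 23 -> 14 -> None


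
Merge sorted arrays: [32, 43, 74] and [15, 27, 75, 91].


Take 15 from B
Take 27 from B
Take 32 from A
Take 43 from A
Take 74 from A

Merged: [15, 27, 32, 43, 74, 75, 91]


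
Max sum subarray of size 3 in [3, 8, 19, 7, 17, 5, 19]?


[0:3]: 30
[1:4]: 34
[2:5]: 43
[3:6]: 29
[4:7]: 41

Max: 43 at [2:5]


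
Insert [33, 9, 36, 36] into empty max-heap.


Insert 33: [33]
Insert 9: [33, 9]
Insert 36: [36, 9, 33]
Insert 36: [36, 36, 33, 9]

Final heap: [36, 36, 33, 9]


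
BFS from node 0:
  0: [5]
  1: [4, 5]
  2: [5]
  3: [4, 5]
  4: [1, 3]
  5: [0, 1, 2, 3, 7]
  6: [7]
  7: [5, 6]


Visit 0, enqueue [5]
Visit 5, enqueue [1, 2, 3, 7]
Visit 1, enqueue [4]
Visit 2, enqueue []
Visit 3, enqueue []
Visit 7, enqueue [6]
Visit 4, enqueue []
Visit 6, enqueue []

BFS order: [0, 5, 1, 2, 3, 7, 4, 6]


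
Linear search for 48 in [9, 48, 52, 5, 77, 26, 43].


i=0: 9!=48
i=1: 48==48 found!

Found at 1, 2 comps


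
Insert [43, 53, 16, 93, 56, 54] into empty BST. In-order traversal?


Insert 43: root
Insert 53: R from 43
Insert 16: L from 43
Insert 93: R from 43 -> R from 53
Insert 56: R from 43 -> R from 53 -> L from 93
Insert 54: R from 43 -> R from 53 -> L from 93 -> L from 56

In-order: [16, 43, 53, 54, 56, 93]


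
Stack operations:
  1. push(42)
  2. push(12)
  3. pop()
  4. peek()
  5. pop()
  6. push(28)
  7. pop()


push(42) -> [42]
push(12) -> [42, 12]
pop()->12, [42]
peek()->42
pop()->42, []
push(28) -> [28]
pop()->28, []

Final stack: []


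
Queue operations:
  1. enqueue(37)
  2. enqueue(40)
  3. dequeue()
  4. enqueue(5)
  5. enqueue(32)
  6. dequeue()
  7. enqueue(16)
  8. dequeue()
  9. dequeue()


enqueue(37) -> [37]
enqueue(40) -> [37, 40]
dequeue()->37, [40]
enqueue(5) -> [40, 5]
enqueue(32) -> [40, 5, 32]
dequeue()->40, [5, 32]
enqueue(16) -> [5, 32, 16]
dequeue()->5, [32, 16]
dequeue()->32, [16]

Final queue: [16]


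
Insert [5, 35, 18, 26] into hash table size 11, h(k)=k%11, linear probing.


Insert 5: h=5 -> slot 5
Insert 35: h=2 -> slot 2
Insert 18: h=7 -> slot 7
Insert 26: h=4 -> slot 4

Table: [None, None, 35, None, 26, 5, None, 18, None, None, None]


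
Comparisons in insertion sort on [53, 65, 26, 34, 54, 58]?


Algorithm: insertion sort
Input: [53, 65, 26, 34, 54, 58]
Sorted: [26, 34, 53, 54, 58, 65]

10


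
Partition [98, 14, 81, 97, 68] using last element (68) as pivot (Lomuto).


Pivot: 68
  14 <= 68: swap -> [14, 98, 81, 97, 68]
Place pivot at 1: [14, 68, 81, 97, 98]

Partitioned: [14, 68, 81, 97, 98]


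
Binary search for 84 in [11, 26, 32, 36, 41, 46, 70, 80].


Step 1: lo=0, hi=7, mid=3, val=36
Step 2: lo=4, hi=7, mid=5, val=46
Step 3: lo=6, hi=7, mid=6, val=70
Step 4: lo=7, hi=7, mid=7, val=80

Not found


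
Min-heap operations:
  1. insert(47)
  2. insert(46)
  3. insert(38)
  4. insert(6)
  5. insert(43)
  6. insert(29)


insert(47) -> [47]
insert(46) -> [46, 47]
insert(38) -> [38, 47, 46]
insert(6) -> [6, 38, 46, 47]
insert(43) -> [6, 38, 46, 47, 43]
insert(29) -> [6, 38, 29, 47, 43, 46]

Final heap: [6, 38, 29, 47, 43, 46]


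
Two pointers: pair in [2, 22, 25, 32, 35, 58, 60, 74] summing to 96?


lo=0(2)+hi=7(74)=76
lo=1(22)+hi=7(74)=96

Yes: 22+74=96


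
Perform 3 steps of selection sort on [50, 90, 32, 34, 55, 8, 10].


Initial: [50, 90, 32, 34, 55, 8, 10]
Step 1: min=8 at 5
  Swap: [8, 90, 32, 34, 55, 50, 10]
Step 2: min=10 at 6
  Swap: [8, 10, 32, 34, 55, 50, 90]
Step 3: min=32 at 2
  Swap: [8, 10, 32, 34, 55, 50, 90]

After 3 steps: [8, 10, 32, 34, 55, 50, 90]


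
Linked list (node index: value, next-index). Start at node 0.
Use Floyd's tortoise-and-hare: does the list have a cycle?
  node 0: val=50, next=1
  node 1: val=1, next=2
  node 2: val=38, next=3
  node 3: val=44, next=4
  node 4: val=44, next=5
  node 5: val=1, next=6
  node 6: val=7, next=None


Floyd's tortoise (slow, +1) and hare (fast, +2):
  init: slow=0, fast=0
  step 1: slow=1, fast=2
  step 2: slow=2, fast=4
  step 3: slow=3, fast=6
  step 4: fast -> None, no cycle

Cycle: no


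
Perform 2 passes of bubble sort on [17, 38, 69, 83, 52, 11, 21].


Initial: [17, 38, 69, 83, 52, 11, 21]
Pass 1: [17, 38, 69, 52, 11, 21, 83] (3 swaps)
Pass 2: [17, 38, 52, 11, 21, 69, 83] (3 swaps)

After 2 passes: [17, 38, 52, 11, 21, 69, 83]


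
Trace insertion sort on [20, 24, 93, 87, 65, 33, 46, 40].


Initial: [20, 24, 93, 87, 65, 33, 46, 40]
Insert 24: [20, 24, 93, 87, 65, 33, 46, 40]
Insert 93: [20, 24, 93, 87, 65, 33, 46, 40]
Insert 87: [20, 24, 87, 93, 65, 33, 46, 40]
Insert 65: [20, 24, 65, 87, 93, 33, 46, 40]
Insert 33: [20, 24, 33, 65, 87, 93, 46, 40]
Insert 46: [20, 24, 33, 46, 65, 87, 93, 40]
Insert 40: [20, 24, 33, 40, 46, 65, 87, 93]

Sorted: [20, 24, 33, 40, 46, 65, 87, 93]


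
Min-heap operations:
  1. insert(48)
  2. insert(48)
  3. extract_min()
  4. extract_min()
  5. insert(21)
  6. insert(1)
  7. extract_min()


insert(48) -> [48]
insert(48) -> [48, 48]
extract_min()->48, [48]
extract_min()->48, []
insert(21) -> [21]
insert(1) -> [1, 21]
extract_min()->1, [21]

Final heap: [21]


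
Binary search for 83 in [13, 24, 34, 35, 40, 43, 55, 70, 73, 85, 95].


Step 1: lo=0, hi=10, mid=5, val=43
Step 2: lo=6, hi=10, mid=8, val=73
Step 3: lo=9, hi=10, mid=9, val=85

Not found


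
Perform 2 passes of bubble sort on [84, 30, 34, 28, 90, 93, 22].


Initial: [84, 30, 34, 28, 90, 93, 22]
Pass 1: [30, 34, 28, 84, 90, 22, 93] (4 swaps)
Pass 2: [30, 28, 34, 84, 22, 90, 93] (2 swaps)

After 2 passes: [30, 28, 34, 84, 22, 90, 93]


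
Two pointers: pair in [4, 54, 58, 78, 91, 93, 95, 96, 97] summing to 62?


lo=0(4)+hi=8(97)=101
lo=0(4)+hi=7(96)=100
lo=0(4)+hi=6(95)=99
lo=0(4)+hi=5(93)=97
lo=0(4)+hi=4(91)=95
lo=0(4)+hi=3(78)=82
lo=0(4)+hi=2(58)=62

Yes: 4+58=62


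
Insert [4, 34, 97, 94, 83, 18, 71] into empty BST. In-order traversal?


Insert 4: root
Insert 34: R from 4
Insert 97: R from 4 -> R from 34
Insert 94: R from 4 -> R from 34 -> L from 97
Insert 83: R from 4 -> R from 34 -> L from 97 -> L from 94
Insert 18: R from 4 -> L from 34
Insert 71: R from 4 -> R from 34 -> L from 97 -> L from 94 -> L from 83

In-order: [4, 18, 34, 71, 83, 94, 97]


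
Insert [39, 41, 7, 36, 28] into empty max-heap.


Insert 39: [39]
Insert 41: [41, 39]
Insert 7: [41, 39, 7]
Insert 36: [41, 39, 7, 36]
Insert 28: [41, 39, 7, 36, 28]

Final heap: [41, 39, 7, 36, 28]


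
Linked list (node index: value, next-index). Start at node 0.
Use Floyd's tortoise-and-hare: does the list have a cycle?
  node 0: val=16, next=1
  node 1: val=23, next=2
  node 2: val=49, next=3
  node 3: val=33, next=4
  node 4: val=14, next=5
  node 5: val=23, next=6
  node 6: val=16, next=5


Floyd's tortoise (slow, +1) and hare (fast, +2):
  init: slow=0, fast=0
  step 1: slow=1, fast=2
  step 2: slow=2, fast=4
  step 3: slow=3, fast=6
  step 4: slow=4, fast=6
  step 5: slow=5, fast=6
  step 6: slow=6, fast=6
  slow == fast at node 6: cycle detected

Cycle: yes


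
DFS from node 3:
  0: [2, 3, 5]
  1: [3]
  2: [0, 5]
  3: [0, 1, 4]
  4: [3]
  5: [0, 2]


Visit 3, push [4, 1, 0]
Visit 0, push [5, 2]
Visit 2, push [5]
Visit 5, push []
Visit 1, push []
Visit 4, push []

DFS order: [3, 0, 2, 5, 1, 4]


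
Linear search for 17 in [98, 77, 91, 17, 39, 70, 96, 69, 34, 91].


i=0: 98!=17
i=1: 77!=17
i=2: 91!=17
i=3: 17==17 found!

Found at 3, 4 comps


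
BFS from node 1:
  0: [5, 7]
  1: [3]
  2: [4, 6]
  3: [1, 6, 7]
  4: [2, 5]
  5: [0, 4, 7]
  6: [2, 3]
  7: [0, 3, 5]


Visit 1, enqueue [3]
Visit 3, enqueue [6, 7]
Visit 6, enqueue [2]
Visit 7, enqueue [0, 5]
Visit 2, enqueue [4]
Visit 0, enqueue []
Visit 5, enqueue []
Visit 4, enqueue []

BFS order: [1, 3, 6, 7, 2, 0, 5, 4]


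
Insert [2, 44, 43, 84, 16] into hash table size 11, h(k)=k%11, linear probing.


Insert 2: h=2 -> slot 2
Insert 44: h=0 -> slot 0
Insert 43: h=10 -> slot 10
Insert 84: h=7 -> slot 7
Insert 16: h=5 -> slot 5

Table: [44, None, 2, None, None, 16, None, 84, None, None, 43]


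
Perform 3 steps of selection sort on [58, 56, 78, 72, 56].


Initial: [58, 56, 78, 72, 56]
Step 1: min=56 at 1
  Swap: [56, 58, 78, 72, 56]
Step 2: min=56 at 4
  Swap: [56, 56, 78, 72, 58]
Step 3: min=58 at 4
  Swap: [56, 56, 58, 72, 78]

After 3 steps: [56, 56, 58, 72, 78]


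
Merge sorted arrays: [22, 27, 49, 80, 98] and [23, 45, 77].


Take 22 from A
Take 23 from B
Take 27 from A
Take 45 from B
Take 49 from A
Take 77 from B

Merged: [22, 23, 27, 45, 49, 77, 80, 98]


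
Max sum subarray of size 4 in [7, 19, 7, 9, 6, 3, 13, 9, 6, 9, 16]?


[0:4]: 42
[1:5]: 41
[2:6]: 25
[3:7]: 31
[4:8]: 31
[5:9]: 31
[6:10]: 37
[7:11]: 40

Max: 42 at [0:4]


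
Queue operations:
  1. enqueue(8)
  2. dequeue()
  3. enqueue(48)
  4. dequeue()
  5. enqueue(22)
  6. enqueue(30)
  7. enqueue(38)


enqueue(8) -> [8]
dequeue()->8, []
enqueue(48) -> [48]
dequeue()->48, []
enqueue(22) -> [22]
enqueue(30) -> [22, 30]
enqueue(38) -> [22, 30, 38]

Final queue: [22, 30, 38]


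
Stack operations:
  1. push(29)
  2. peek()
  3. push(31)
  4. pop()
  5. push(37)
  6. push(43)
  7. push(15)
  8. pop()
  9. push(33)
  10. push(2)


push(29) -> [29]
peek()->29
push(31) -> [29, 31]
pop()->31, [29]
push(37) -> [29, 37]
push(43) -> [29, 37, 43]
push(15) -> [29, 37, 43, 15]
pop()->15, [29, 37, 43]
push(33) -> [29, 37, 43, 33]
push(2) -> [29, 37, 43, 33, 2]

Final stack: [29, 37, 43, 33, 2]


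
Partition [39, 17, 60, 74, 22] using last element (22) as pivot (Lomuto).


Pivot: 22
  17 <= 22: swap -> [17, 39, 60, 74, 22]
Place pivot at 1: [17, 22, 60, 74, 39]

Partitioned: [17, 22, 60, 74, 39]


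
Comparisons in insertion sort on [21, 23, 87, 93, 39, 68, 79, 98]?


Algorithm: insertion sort
Input: [21, 23, 87, 93, 39, 68, 79, 98]
Sorted: [21, 23, 39, 68, 79, 87, 93, 98]

13


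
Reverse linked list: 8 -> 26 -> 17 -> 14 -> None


Step 1: curr=8, set curr.next=prev(None) | reversed so far: 8
Step 2: curr=26, set curr.next=prev(8) | reversed so far: 26 -> 8
Step 3: curr=17, set curr.next=prev(26) | reversed so far: 17 -> 26 -> 8
Step 4: curr=14, set curr.next=prev(17) | reversed so far: 14 -> 17 -> 26 -> 8

14 -> 17 -> 26 -> 8 -> None


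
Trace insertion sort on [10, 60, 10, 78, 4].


Initial: [10, 60, 10, 78, 4]
Insert 60: [10, 60, 10, 78, 4]
Insert 10: [10, 10, 60, 78, 4]
Insert 78: [10, 10, 60, 78, 4]
Insert 4: [4, 10, 10, 60, 78]

Sorted: [4, 10, 10, 60, 78]


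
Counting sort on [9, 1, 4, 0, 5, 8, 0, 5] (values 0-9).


Input: [9, 1, 4, 0, 5, 8, 0, 5]
Counts: [2, 1, 0, 0, 1, 2, 0, 0, 1, 1]

Sorted: [0, 0, 1, 4, 5, 5, 8, 9]


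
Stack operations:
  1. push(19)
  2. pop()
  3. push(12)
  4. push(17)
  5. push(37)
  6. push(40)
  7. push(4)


push(19) -> [19]
pop()->19, []
push(12) -> [12]
push(17) -> [12, 17]
push(37) -> [12, 17, 37]
push(40) -> [12, 17, 37, 40]
push(4) -> [12, 17, 37, 40, 4]

Final stack: [12, 17, 37, 40, 4]


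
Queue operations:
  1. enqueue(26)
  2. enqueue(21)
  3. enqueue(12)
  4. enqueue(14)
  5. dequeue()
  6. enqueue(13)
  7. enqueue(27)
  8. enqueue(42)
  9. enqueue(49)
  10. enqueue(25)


enqueue(26) -> [26]
enqueue(21) -> [26, 21]
enqueue(12) -> [26, 21, 12]
enqueue(14) -> [26, 21, 12, 14]
dequeue()->26, [21, 12, 14]
enqueue(13) -> [21, 12, 14, 13]
enqueue(27) -> [21, 12, 14, 13, 27]
enqueue(42) -> [21, 12, 14, 13, 27, 42]
enqueue(49) -> [21, 12, 14, 13, 27, 42, 49]
enqueue(25) -> [21, 12, 14, 13, 27, 42, 49, 25]

Final queue: [21, 12, 14, 13, 27, 42, 49, 25]


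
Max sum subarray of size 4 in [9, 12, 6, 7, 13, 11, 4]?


[0:4]: 34
[1:5]: 38
[2:6]: 37
[3:7]: 35

Max: 38 at [1:5]


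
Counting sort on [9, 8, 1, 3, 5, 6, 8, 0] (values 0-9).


Input: [9, 8, 1, 3, 5, 6, 8, 0]
Counts: [1, 1, 0, 1, 0, 1, 1, 0, 2, 1]

Sorted: [0, 1, 3, 5, 6, 8, 8, 9]


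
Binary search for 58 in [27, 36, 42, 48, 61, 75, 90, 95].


Step 1: lo=0, hi=7, mid=3, val=48
Step 2: lo=4, hi=7, mid=5, val=75
Step 3: lo=4, hi=4, mid=4, val=61

Not found


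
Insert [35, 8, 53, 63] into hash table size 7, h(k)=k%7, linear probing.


Insert 35: h=0 -> slot 0
Insert 8: h=1 -> slot 1
Insert 53: h=4 -> slot 4
Insert 63: h=0, 2 probes -> slot 2

Table: [35, 8, 63, None, 53, None, None]


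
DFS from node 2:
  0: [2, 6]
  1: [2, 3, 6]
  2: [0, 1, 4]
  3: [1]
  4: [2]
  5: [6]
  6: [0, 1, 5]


Visit 2, push [4, 1, 0]
Visit 0, push [6]
Visit 6, push [5, 1]
Visit 1, push [3]
Visit 3, push []
Visit 5, push []
Visit 4, push []

DFS order: [2, 0, 6, 1, 3, 5, 4]


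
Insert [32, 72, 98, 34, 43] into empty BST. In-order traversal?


Insert 32: root
Insert 72: R from 32
Insert 98: R from 32 -> R from 72
Insert 34: R from 32 -> L from 72
Insert 43: R from 32 -> L from 72 -> R from 34

In-order: [32, 34, 43, 72, 98]


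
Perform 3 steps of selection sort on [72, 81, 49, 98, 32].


Initial: [72, 81, 49, 98, 32]
Step 1: min=32 at 4
  Swap: [32, 81, 49, 98, 72]
Step 2: min=49 at 2
  Swap: [32, 49, 81, 98, 72]
Step 3: min=72 at 4
  Swap: [32, 49, 72, 98, 81]

After 3 steps: [32, 49, 72, 98, 81]
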